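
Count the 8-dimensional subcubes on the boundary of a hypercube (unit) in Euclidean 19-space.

f_8(19-cube) = (19 choose 8) · 2^11 = 154791936.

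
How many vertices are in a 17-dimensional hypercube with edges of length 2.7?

An n-cube has C(n,k)·2^(n-k) k-faces. Here C(17,0)·2^17 = 1·131072 = 131072.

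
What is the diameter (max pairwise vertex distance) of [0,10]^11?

Diagonal = √11 · 10 ≈ 33.1662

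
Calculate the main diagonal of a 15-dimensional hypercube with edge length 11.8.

||(11.8,11.8,...,11.8)|| = √(15)·11.8 ≈ 45.7012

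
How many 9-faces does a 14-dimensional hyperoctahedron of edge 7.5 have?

f_9(14-orthoplex) = 2^10 · (14 choose 10) = 1025024.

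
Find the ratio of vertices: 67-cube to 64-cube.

The 67-cube has 2^67 = 147573952589676412928 vertices. The 64-cube has 2^64 = 18446744073709551616 vertices. Ratio: 147573952589676412928/18446744073709551616 = 8.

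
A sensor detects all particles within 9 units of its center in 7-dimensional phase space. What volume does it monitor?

The n-ball volume is π^(n/2)·r^n/Γ(n/2+1). With n=7, r=9: V = 25509168·π^3/35 ≈ 2.25984e+07.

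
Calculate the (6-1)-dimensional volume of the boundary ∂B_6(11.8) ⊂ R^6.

|∂B_6(11.8)| ≈ 7.09348e+06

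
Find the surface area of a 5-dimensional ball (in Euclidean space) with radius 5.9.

S_5(5.9) = 2·π^(5/2)·(5.9)^4 / Γ(5/2) ≈ 31891.6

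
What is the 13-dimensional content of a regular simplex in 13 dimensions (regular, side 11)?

V = (11^13 / 13!) · √((13+1) / 2^13) ≈ 229.189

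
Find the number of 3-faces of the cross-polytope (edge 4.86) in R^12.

An n-cross-polytope has 2^(k+1)·C(n,k+1) k-faces. Here 2^4·C(12,4) = 16·495 = 7920.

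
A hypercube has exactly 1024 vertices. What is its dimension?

Since 2^n = 1024, we have n = 10.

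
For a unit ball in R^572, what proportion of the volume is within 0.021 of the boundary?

V(inner)/V(outer) = ((1-0.021)/1)^572 ≈ 5.342e-06, so the shell fraction is 0.999995.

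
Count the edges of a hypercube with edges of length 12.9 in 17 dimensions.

Number of 1-faces = C(17,1)·2^(17-1) = 17·65536 = 1114112.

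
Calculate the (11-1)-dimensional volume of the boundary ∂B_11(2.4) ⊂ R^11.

|∂B_11(2.4)| ≈ 131404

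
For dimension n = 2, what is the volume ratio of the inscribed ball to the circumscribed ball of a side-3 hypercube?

The radii are 3/2 and 3√2/2, so the volume ratio is (1/√2)^2 = 2^{-2/2} ≈ 0.5.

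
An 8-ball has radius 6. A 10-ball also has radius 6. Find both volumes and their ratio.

V_8(6) ≈ 6.81708e+06. V_10(6) ≈ 1.54199e+08. Ratio V_8/V_10 ≈ 0.04421.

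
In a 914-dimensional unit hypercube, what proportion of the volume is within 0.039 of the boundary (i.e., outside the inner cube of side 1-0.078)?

The inner cube has side 1-2·0.039 = 0.922 and volume (0.922)^914 ≈ 5.808e-33, so the shell holds 1 - 5.808e-33 of the volume.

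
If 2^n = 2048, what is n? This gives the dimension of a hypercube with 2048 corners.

The n-cube has 2^n vertices, and 2048 = 2^11, so n = 11.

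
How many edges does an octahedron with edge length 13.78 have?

f_1(3-orthoplex) = 2^2 · (3 choose 2) = 12.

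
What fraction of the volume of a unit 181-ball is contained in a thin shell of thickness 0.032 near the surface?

1 - (1-0.032)^181 ≈ 0.997224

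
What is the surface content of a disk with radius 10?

|∂B_2(10)| = 2πr = 2π·10 ≈ 62.8319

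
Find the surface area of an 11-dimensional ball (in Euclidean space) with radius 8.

|∂B_11(8)| = 68719476736·π^5/945 ≈ 2.22535e+10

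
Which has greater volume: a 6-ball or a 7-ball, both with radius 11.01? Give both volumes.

V_6(11.01) ≈ 9.20497e+06. V_7(11.01) ≈ 9.26598e+07. The 7-ball is larger.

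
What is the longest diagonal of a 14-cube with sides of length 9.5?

Diagonal = √14 · 9.5 ≈ 35.5457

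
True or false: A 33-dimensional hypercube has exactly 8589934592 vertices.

True. The 33-cube has 2^33 = 8589934592 vertices.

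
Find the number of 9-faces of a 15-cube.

Number of 9-faces = C(15,9) · 2^(15-9) = 5005 · 64 = 320320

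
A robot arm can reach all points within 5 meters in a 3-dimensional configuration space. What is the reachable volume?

Volume = π^{3/2}·(5)^3/Γ(5/2) = 500·π/3 ≈ 523.599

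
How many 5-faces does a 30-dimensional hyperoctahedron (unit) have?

Each 5-face is the convex hull of 6 vertices, one chosen as ±e_i from each of 6 distinct axes: 2^6·C(30,6) = 38001600.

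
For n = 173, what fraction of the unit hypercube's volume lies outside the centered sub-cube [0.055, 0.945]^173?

Shell fraction = 1 - (1-0.11)^173 ≈ 0.9999999982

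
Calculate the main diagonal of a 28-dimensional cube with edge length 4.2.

Diagonal = √28 · 4.2 ≈ 22.2243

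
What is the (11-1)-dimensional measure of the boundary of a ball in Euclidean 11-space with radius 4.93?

The surface area of an n-ball is 2π^(n/2) r^(n-1) / Γ(n/2). For n=11, r=4.93: 1.75779e+08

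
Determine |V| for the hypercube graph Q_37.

Number of vertices = 2^37 = 137438953472.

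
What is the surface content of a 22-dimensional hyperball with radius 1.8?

The surface area of an n-ball is 2π^(n/2) r^(n-1) / Γ(n/2). For n=22, r=1.8: 37208.2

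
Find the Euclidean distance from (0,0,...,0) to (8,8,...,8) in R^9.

Diagonal = √9 · 8 = 24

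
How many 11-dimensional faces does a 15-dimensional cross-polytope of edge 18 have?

Each 11-face is the convex hull of 12 vertices, one chosen as ±e_i from each of 12 distinct axes: 2^12·C(15,12) = 1863680.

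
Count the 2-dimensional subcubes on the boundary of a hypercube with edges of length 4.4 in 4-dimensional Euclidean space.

An n-cube has C(n,k)·2^(n-k) k-faces. Here C(4,2)·2^2 = 6·4 = 24.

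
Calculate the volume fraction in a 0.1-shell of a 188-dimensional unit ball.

1 - (1-0.1)^188 ≈ 0.9999999975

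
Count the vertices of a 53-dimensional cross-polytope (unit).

The vertices are ±e_1, ..., ±e_53, so there are 2·53 = 106.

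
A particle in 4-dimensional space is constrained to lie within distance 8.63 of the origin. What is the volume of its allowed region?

Volume = π^{4/2}·(8.63)^4/Γ(3) ≈ 27372.4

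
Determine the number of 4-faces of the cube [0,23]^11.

Choose 4 of 11 axes to span the face (C(11,4) = 330 ways), then fix each of the remaining 7 coordinates at one of its two extreme values (2^7 = 128 ways): 330·128 = 42240.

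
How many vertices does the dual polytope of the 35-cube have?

The vertices are ±e_1, ..., ±e_35, so there are 2·35 = 70.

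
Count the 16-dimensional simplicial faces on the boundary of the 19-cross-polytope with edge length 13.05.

Each 16-face is the convex hull of 17 vertices, one chosen as ±e_i from each of 17 distinct axes: 2^17·C(19,17) = 22413312.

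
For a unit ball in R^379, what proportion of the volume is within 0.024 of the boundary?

1 - (1-0.024)^379 ≈ 0.9999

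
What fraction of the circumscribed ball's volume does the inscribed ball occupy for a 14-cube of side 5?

The radii are 5/2 and 5√14/2, so the volume ratio is (1/√14)^14 = 14^{-14/2} ≈ 9.48645e-09.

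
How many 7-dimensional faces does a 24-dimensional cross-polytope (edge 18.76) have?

f_7(24-orthoplex) = 2^8 · (24 choose 8) = 188280576.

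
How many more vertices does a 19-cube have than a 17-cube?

The 19-cube has 2^19 = 524288 vertices. The 17-cube has 2^17 = 131072 vertices. Difference: 524288 - 131072 = 393216.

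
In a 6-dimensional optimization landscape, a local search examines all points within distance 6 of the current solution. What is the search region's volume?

The n-ball volume is π^(n/2)·r^n/Γ(n/2+1). With n=6, r=6: V = 7776·π^3 ≈ 241105.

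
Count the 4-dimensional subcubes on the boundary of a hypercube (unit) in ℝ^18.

Choose 4 of 18 axes to span the face (C(18,4) = 3060 ways), then fix each of the remaining 14 coordinates at one of its two extreme values (2^14 = 16384 ways): 3060·16384 = 50135040.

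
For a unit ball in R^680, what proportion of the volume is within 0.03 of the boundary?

Shell fraction = 1 - (1-0.03)^680 ≈ 0.999999999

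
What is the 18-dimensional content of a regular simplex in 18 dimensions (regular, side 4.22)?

Volume = 4.22^18 · √(19/2^18) / 18! ≈ 2.39547e-07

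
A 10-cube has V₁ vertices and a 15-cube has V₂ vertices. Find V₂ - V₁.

V₁ = 2^10 = 1024. V₂ = 2^15 = 32768. V₂ - V₁ = 31744.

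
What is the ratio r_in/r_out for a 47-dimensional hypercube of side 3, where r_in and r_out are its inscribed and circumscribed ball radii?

r_in = 3/2 (half the side); r_out = 3√47/2 (half the diagonal). Ratio = 1/√47 ≈ 0.145865.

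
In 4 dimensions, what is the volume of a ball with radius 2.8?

V_4(2.8) = π^(4/2) · (2.8)^4 / Γ(4/2 + 1) ≈ 303.321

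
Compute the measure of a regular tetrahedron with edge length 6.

Volume = (√2/12) · 6³ = 25.4558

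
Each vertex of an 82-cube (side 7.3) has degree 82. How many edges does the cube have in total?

The 82-cube has n·2^(n-1) = 82·2^81 = 82·2417851639229258349412352 = 198263834416799184651812864 edges.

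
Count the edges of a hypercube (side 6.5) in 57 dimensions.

Number of 1-faces = C(57,1)·2^(57-1) = 57·72057594037927936 = 4107282860161892352.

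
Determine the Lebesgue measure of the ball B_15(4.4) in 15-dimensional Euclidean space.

V_15(4.4) = π^(15/2) · (4.4)^15 / Γ(15/2 + 1) ≈ 1.71088e+09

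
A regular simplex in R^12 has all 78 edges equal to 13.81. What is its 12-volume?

For a regular n-simplex with edge a, V = (a^n / n!)·√((n+1)/2^n). With a=13.81, n=12: V ≈ 5659.51.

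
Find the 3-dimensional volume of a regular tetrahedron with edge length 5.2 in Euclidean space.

Volume = (√2/12) · 5.2³ = 16.5708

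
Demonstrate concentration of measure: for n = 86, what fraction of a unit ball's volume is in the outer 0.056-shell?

1 - (1-0.056)^86 ≈ 0.99296 ≈ 99.30%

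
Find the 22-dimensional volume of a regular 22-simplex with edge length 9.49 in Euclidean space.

V_22 = √(23) · 9.49^22 / (22! · 2^(22/2)) ≈ 0.00658604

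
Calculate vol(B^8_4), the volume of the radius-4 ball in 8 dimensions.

V_8(4) = π^(8/2) · (4)^8 / Γ(8/2 + 1) = 8192·π^4/3 ≈ 265992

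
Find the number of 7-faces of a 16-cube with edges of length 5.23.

Choose 7 of 16 axes to span the face (C(16,7) = 11440 ways), then fix each of the remaining 9 coordinates at one of its two extreme values (2^9 = 512 ways): 11440·512 = 5857280.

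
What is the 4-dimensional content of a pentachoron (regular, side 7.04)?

For a regular n-simplex with edge a, V = (a^n / n!)·√((n+1)/2^n). With a=7.04, n=4: V ≈ 57.2143.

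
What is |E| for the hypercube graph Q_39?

An n-cube has n·2^(n-1) edges. With n = 39: 39·274877906944 = 10720238370816.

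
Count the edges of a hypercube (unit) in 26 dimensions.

Each of the 2^26 = 67108864 vertices has degree 26; total edges = 26·2^26/2 = 872415232.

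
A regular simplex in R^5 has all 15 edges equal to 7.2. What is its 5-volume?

Volume = 7.2^5 · √(6/2^5) / 5! ≈ 69.8203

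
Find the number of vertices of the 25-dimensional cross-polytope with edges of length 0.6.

The vertices are ±e_1, ..., ±e_25, so there are 2·25 = 50.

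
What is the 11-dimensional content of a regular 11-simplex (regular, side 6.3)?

Volume = 6.3^11 · √(12/2^11) / 11! ≈ 1.18992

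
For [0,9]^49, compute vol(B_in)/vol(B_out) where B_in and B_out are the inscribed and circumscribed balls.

V_in / V_out = (r_in/r_out)^49 = (1/√49)^49 = 49^(-49/2) ≈ 3.89221e-42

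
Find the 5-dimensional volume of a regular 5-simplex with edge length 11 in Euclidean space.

V = (11^5 / 5!) · √((5+1) / 2^5) ≈ 581.143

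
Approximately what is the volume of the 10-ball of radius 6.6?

Volume = π^{10/2}·(6.6)^10/Γ(6) ≈ 3.99952e+08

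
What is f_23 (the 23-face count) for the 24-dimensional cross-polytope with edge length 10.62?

An n-cross-polytope has 2^(k+1)·C(n,k+1) k-faces. Here 2^24·C(24,24) = 16777216·1 = 16777216.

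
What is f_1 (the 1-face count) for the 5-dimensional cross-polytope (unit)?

Number of 1-faces = 2^(1+1) · C(5,1+1) = 4 · 10 = 40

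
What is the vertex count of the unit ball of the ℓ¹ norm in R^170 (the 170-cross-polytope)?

An n-cross-polytope has 2n vertices; here n = 170, giving 340.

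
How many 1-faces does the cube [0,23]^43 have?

The 43-cube has n·2^(n-1) = 43·2^42 = 43·4398046511104 = 189115999977472 edges.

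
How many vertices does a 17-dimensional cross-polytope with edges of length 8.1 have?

The vertices are ±e_1, ..., ±e_17, so there are 2·17 = 34.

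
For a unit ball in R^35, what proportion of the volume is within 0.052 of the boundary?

V(inner)/V(outer) = ((1-0.052)/1)^35 ≈ 0.1543, so the shell fraction is 0.845726.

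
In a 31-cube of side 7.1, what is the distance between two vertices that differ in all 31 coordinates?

Diagonal = √31 · 7.1 ≈ 39.5311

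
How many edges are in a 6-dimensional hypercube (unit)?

Number of 1-faces = C(6,1) · 2^(6-1) = 6 · 32 = 192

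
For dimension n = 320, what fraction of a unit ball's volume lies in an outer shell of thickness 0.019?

1 - (1-0.019)^320 ≈ 0.997842 ≈ 99.78%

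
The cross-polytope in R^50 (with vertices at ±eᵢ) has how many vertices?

An n-cross-polytope has 2n vertices; here n = 50, giving 100.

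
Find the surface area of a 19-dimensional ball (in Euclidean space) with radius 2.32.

S = n·V_n(r)/r = 19·V_19(2.32)/2.32 (volume-to-surface relation), giving 3.35834e+06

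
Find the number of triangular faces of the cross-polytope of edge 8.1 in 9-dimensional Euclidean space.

An n-cross-polytope has 2^(k+1)·C(n,k+1) k-faces. Here 2^3·C(9,3) = 8·84 = 672.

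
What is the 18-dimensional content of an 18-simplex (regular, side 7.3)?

Volume = 7.3^18 · √(19/2^18) / 18! ≈ 0.00460869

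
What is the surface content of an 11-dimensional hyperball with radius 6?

S_11(6) = 2·π^(11/2)·(6)^10 / Γ(11/2) = 143327232·π^5/35 ≈ 1.25317e+09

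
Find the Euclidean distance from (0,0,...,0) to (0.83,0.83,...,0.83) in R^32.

The space diagonal of an n-cube of side s is s√n. Here 0.83·√32 ≈ 4.69519.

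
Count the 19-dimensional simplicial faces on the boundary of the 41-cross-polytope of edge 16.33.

An n-cross-polytope has 2^(k+1)·C(n,k+1) k-faces. Here 2^20·C(41,20) = 1048576·269128937220 = 282202144474398720.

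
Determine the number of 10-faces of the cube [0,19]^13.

Choose 10 of 13 axes to span the face (C(13,10) = 286 ways), then fix each of the remaining 3 coordinates at one of its two extreme values (2^3 = 8 ways): 286·8 = 2288.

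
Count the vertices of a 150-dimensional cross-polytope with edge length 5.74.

The 150-dimensional cross-polytope has 2n = 2·150 = 300 vertices.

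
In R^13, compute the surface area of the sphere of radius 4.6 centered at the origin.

S_13(4.6) = 2·π^(13/2)·(4.6)^12 / Γ(13/2) ≈ 1.06262e+09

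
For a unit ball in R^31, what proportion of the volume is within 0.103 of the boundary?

1 - (1-0.103)^31 ≈ 0.965599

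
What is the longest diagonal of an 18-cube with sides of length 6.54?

The space diagonal of an n-cube of side s is s√n. Here 6.54·√18 ≈ 27.7469.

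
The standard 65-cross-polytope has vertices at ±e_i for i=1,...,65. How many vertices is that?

The 65-dimensional cross-polytope has 2n = 2·65 = 130 vertices.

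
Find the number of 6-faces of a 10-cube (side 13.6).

Choose 6 of 10 axes to span the face (C(10,6) = 210 ways), then fix each of the remaining 4 coordinates at one of its two extreme values (2^4 = 16 ways): 210·16 = 3360.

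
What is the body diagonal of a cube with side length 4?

Diagonal = √3 · 4 ≈ 6.9282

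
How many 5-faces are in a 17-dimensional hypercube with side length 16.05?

Choose 5 of 17 axes to span the face (C(17,5) = 6188 ways), then fix each of the remaining 12 coordinates at one of its two extreme values (2^12 = 4096 ways): 6188·4096 = 25346048.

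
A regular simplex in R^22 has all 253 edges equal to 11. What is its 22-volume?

V = (11^22 / 22!) · √((22+1) / 2^22) ≈ 0.169592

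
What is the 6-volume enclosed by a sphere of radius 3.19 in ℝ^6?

The n-ball volume is π^(n/2)·r^n/Γ(n/2+1). With n=6, r=3.19: V ≈ 5445.56.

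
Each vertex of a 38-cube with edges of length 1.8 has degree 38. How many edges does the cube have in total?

The 38-cube has n·2^(n-1) = 38·2^37 = 38·137438953472 = 5222680231936 edges.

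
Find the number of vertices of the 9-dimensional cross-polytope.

The vertices are ±e_1, ..., ±e_9, so there are 2·9 = 18.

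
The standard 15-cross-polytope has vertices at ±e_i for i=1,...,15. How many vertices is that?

An n-cross-polytope has 2n vertices; here n = 15, giving 30.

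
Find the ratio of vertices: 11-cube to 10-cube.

The 11-cube has 2^11 = 2048 vertices. The 10-cube has 2^10 = 1024 vertices. Ratio: 2048/1024 = 2.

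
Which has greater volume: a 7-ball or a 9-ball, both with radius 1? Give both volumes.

V_7(1) ≈ 4.72477. V_9(1) ≈ 3.29851. The 7-ball is larger.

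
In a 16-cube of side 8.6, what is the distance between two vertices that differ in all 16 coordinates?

Diagonal = √16 · 8.6 = 34.4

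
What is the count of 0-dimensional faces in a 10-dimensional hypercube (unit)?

f_0(10-cube) = (10 choose 0) · 2^10 = 1024.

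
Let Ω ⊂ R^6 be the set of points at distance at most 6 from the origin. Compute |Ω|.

V = 7776·π^3 ≈ 241105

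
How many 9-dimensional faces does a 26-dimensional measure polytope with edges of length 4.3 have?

An n-cube has C(n,k)·2^(n-k) k-faces. Here C(26,9)·2^17 = 3124550·131072 = 409541017600.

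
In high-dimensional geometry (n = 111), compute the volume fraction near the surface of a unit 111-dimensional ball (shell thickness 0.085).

1 - (1-0.085)^111 ≈ 0.999948 ≈ 99.9948%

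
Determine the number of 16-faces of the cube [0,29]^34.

f_16(34-cube) = (34 choose 16) · 2^18 = 577755265105920.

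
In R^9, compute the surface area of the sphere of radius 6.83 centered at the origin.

The surface area of an n-ball is 2π^(n/2) r^(n-1) / Γ(n/2). For n=9, r=6.83: 1.40581e+08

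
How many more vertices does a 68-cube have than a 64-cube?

The 68-cube has 2^68 = 295147905179352825856 vertices. The 64-cube has 2^64 = 18446744073709551616 vertices. Difference: 295147905179352825856 - 18446744073709551616 = 276701161105643274240.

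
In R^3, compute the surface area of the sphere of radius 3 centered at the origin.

|∂B_3(3)| = 4πr² = 4π·(3)² ≈ 113.097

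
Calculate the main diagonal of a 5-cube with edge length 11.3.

The space diagonal of an n-cube of side s is s√n. Here 11.3·√5 ≈ 25.2676.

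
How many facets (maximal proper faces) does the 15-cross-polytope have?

Each 14-face is the convex hull of 15 vertices, one chosen as ±e_i from each of 15 distinct axes: 2^15·C(15,15) = 32768.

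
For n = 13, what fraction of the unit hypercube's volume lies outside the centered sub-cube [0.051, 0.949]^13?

Shell fraction = 1 - (1-0.102)^13 ≈ 0.753059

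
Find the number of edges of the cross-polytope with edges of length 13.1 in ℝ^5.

Number of 1-faces = 2^(1+1) · C(5,1+1) = 4 · 10 = 40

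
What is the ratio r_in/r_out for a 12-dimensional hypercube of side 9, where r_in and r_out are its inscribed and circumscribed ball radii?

Ratio = (s/2)/(s√12/2) = 12^(-1/2) ≈ 0.288675.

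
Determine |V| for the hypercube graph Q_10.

An n-cube has 2^n vertices; for n = 10 that is 2^10 = 1024.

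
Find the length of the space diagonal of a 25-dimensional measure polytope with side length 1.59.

||(1.59,1.59,...,1.59)|| = √(25)·1.59 = 7.95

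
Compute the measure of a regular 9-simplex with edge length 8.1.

For a regular n-simplex with edge a, V = (a^n / n!)·√((n+1)/2^n). With a=8.1, n=9: V ≈ 57.8052.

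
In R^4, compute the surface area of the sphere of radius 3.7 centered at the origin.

S = n·V_n(r)/r = 4·V_4(3.7)/3.7 (volume-to-surface relation), giving 999.85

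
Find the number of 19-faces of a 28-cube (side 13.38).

Number of 19-faces = C(28,19) · 2^(28-19) = 6906900 · 512 = 3536332800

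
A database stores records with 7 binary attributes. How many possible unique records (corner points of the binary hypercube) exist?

An n-cube has 2^n vertices; for n = 7 that is 2^7 = 128.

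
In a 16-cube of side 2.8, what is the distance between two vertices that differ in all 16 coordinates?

||(2.8,2.8,...,2.8)|| = √(16)·2.8 = 11.2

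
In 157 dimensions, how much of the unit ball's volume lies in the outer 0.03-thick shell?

1 - (1-0.03)^157 ≈ 0.991622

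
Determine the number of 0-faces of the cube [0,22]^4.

Choose 0 of 4 axes to span the face (C(4,0) = 1 way), then fix each of the remaining 4 coordinates at one of its two extreme values (2^4 = 16 ways): 1·16 = 16.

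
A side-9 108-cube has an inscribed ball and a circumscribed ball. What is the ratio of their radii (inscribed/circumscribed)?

r_in = 9/2 (half the side); r_out = 9√108/2 (half the diagonal). Ratio = 1/√108 ≈ 0.096225.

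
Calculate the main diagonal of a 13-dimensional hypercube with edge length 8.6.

||(8.6,8.6,...,8.6)|| = √(13)·8.6 ≈ 31.0077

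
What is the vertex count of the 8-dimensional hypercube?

Each vertex is a binary string of length 8, so there are 2^8 = 256.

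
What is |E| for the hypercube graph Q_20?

Each of the 2^20 = 1048576 vertices has degree 20; total edges = 20·2^20/2 = 10485760.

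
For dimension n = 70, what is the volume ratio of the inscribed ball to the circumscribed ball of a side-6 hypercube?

V_in / V_out = (r_in/r_out)^70 = (1/√70)^70 = 70^(-70/2) ≈ 2.63979e-65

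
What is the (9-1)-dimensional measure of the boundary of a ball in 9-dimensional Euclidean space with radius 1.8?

The surface area of an n-ball is 2π^(n/2) r^(n-1) / Γ(n/2). For n=9, r=1.8: 3271.45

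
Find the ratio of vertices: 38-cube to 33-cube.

The 38-cube has 2^38 = 274877906944 vertices. The 33-cube has 2^33 = 8589934592 vertices. Ratio: 274877906944/8589934592 = 32.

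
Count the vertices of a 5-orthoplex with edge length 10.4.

Number of vertices = 2n = 10.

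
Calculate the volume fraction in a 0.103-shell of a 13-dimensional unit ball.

1 - (1-0.103)^13 ≈ 0.756611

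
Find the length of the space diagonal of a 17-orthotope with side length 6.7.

d = √(6.7² + 6.7² + ... + 6.7²) [17 terms] = √(17·6.7²) = 6.7√17 ≈ 27.6248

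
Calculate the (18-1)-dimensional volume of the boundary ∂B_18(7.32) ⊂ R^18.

S = n·V_n(r)/r = 18·V_18(7.32)/7.32 (volume-to-surface relation), giving 7.35439e+14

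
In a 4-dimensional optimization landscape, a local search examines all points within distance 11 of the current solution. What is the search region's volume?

Volume = π^{4/2}·(11)^4/Γ(3) = 14641·π^2/2 ≈ 72250.4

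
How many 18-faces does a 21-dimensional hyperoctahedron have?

An n-cross-polytope has 2^(k+1)·C(n,k+1) k-faces. Here 2^19·C(21,19) = 524288·210 = 110100480.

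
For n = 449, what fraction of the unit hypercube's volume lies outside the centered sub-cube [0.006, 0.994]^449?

The inner cube has side 1-2·0.006 = 0.988 and volume (0.988)^449 ≈ 0.004425, so the shell holds 0.995575 of the volume.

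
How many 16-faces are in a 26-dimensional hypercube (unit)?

f_16(26-cube) = (26 choose 16) · 2^10 = 5439216640.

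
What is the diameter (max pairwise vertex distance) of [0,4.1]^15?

Diagonal = √15 · 4.1 ≈ 15.8792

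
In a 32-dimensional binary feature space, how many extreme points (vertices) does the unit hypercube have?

Number of vertices = 2^32 = 4294967296.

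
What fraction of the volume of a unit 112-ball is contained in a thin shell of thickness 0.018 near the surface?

Shell fraction = 1 - (1-0.018)^112 ≈ 0.869236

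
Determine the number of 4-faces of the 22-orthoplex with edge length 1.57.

An n-cross-polytope has 2^(k+1)·C(n,k+1) k-faces. Here 2^5·C(22,5) = 32·26334 = 842688.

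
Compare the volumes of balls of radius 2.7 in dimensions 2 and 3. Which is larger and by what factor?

V_2(2.7) ≈ 22.9022, V_3(2.7) ≈ 82.448. The 3-ball is larger by a factor of 3.6.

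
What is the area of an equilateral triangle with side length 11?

Area = (√3/4) · 11² = 52.3945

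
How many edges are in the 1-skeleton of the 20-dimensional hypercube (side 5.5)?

An n-cube has n·2^(n-1) edges. With n = 20: 20·524288 = 10485760.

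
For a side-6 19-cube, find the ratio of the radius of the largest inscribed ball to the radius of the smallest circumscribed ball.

Ratio = (s/2)/(s√19/2) = 19^(-1/2) ≈ 0.229416.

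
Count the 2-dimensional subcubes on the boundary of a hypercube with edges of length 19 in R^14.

f_2(14-cube) = (14 choose 2) · 2^12 = 372736.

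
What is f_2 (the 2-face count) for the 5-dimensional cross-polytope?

An n-cross-polytope has 2^(k+1)·C(n,k+1) k-faces. Here 2^3·C(5,3) = 8·10 = 80.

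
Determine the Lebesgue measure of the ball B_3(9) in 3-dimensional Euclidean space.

V = 972·π ≈ 3053.63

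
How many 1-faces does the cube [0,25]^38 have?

The 38-cube has n·2^(n-1) = 38·2^37 = 38·137438953472 = 5222680231936 edges.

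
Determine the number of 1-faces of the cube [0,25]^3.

An n-cube has C(n,k)·2^(n-k) k-faces. Here C(3,1)·2^2 = 3·4 = 12.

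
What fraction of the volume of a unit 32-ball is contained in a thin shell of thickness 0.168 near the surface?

Shell fraction = 1 - (1-0.168)^32 ≈ 0.997221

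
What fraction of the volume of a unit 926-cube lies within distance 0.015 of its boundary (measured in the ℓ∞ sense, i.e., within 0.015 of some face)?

1 - (1 - 2·0.015)^926 = 1 - 0.97^926 ≈ 1 - 5.632e-13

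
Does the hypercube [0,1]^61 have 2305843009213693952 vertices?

True. The 61-cube has 2^61 = 2305843009213693952 vertices.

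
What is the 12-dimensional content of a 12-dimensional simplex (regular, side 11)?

V_12 = √(13) · 11^12 / (12! · 2^(12/2)) ≈ 369.119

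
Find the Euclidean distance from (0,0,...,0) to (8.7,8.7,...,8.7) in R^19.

||(8.7,8.7,...,8.7)|| = √(19)·8.7 ≈ 37.9224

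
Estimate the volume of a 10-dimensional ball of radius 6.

The n-ball volume is π^(n/2)·r^n/Γ(n/2+1). With n=10, r=6: V = 2519424·π^5/5 ≈ 1.54199e+08.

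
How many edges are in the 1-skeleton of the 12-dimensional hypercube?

Each of the 2^12 = 4096 vertices has degree 12; total edges = 12·2^12/2 = 24576.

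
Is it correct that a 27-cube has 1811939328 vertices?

False. The 27-cube has 2^27 = 134217728 vertices.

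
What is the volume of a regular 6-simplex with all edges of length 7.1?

Volume = 7.1^6 · √(7/2^6) / 6! ≈ 58.8405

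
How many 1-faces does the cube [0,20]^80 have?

An n-cube has n·2^(n-1) edges. With n = 80: 80·604462909807314587353088 = 48357032784585166988247040.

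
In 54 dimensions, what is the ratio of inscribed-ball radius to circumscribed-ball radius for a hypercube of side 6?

r_in = 6/2 (half the side); r_out = 6√54/2 (half the diagonal). Ratio = 1/√54 ≈ 0.136083.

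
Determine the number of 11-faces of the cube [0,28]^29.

Number of 11-faces = C(29,11) · 2^(29-11) = 34597290 · 262144 = 9069471989760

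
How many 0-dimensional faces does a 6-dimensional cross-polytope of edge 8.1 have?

An n-cross-polytope has 2^(k+1)·C(n,k+1) k-faces. Here 2^1·C(6,1) = 2·6 = 12.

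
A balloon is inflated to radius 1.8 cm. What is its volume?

V_3(1.8) = π^(3/2) · (1.8)^3 / Γ(3/2 + 1) ≈ 24.429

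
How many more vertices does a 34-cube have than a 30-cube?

The 34-cube has 2^34 = 17179869184 vertices. The 30-cube has 2^30 = 1073741824 vertices. Difference: 17179869184 - 1073741824 = 16106127360.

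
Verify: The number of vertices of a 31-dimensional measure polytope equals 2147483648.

True. The 31-cube has 2^31 = 2147483648 vertices.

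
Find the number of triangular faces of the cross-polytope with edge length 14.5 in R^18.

Number of 2-faces = 2^(2+1) · C(18,2+1) = 8 · 816 = 6528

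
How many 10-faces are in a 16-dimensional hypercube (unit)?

Number of 10-faces = C(16,10) · 2^(16-10) = 8008 · 64 = 512512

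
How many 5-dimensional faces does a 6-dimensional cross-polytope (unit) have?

An n-cross-polytope has 2^(k+1)·C(n,k+1) k-faces. Here 2^6·C(6,6) = 64·1 = 64.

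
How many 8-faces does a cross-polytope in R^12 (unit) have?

f_8(12-orthoplex) = 2^9 · (12 choose 9) = 112640.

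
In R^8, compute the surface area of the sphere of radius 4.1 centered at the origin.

S_8(4.1) = 2·π^(8/2)·(4.1)^7 / Γ(8/2) ≈ 632361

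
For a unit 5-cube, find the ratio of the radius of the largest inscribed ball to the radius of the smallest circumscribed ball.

Ratio = (s/2)/(s√5/2) = 5^(-1/2) ≈ 0.447214.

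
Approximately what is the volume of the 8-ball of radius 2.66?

Volume = π^{8/2}·(2.66)^8/Γ(5) ≈ 10172.8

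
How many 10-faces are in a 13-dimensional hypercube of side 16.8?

Number of 10-faces = C(13,10) · 2^(13-10) = 286 · 8 = 2288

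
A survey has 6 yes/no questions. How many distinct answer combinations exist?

The 6-cube has 2^6 = 64 vertices.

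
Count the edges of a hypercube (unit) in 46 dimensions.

Number of 1-faces = C(46,1)·2^(46-1) = 46·35184372088832 = 1618481116086272.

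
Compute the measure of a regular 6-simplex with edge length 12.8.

For a regular n-simplex with edge a, V = (a^n / n!)·√((n+1)/2^n). With a=12.8, n=6: V ≈ 2020.16.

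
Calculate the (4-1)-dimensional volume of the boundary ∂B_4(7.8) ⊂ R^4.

S_4(7.8) = 2·π^(4/2)·(7.8)^3 / Γ(4/2) ≈ 9367.28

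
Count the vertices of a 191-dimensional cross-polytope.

An n-cross-polytope has 2n vertices; here n = 191, giving 382.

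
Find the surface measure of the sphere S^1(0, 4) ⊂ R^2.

S_2(4) = 2·π^(2/2)·(4)^1 / Γ(2/2) = 2πr = 2π·4 ≈ 25.1327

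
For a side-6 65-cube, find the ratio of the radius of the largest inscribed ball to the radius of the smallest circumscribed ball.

r_in / r_out = (6/2) / (6√65/2) = 1/√65 ≈ 0.124035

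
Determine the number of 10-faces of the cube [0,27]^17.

Choose 10 of 17 axes to span the face (C(17,10) = 19448 ways), then fix each of the remaining 7 coordinates at one of its two extreme values (2^7 = 128 ways): 19448·128 = 2489344.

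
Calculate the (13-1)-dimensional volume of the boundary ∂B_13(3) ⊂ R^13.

S = n·V_n(r)/r = 13·V_13(3)/3 (volume-to-surface relation), giving 2519424·π^6/385 ≈ 6.29129e+06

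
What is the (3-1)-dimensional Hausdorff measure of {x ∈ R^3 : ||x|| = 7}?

|∂B_3(7)| = 4πr² = 4π·(7)² ≈ 615.752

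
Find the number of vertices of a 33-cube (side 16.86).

The 33-cube has 2^33 = 8589934592 vertices.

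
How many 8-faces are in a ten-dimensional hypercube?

f_8(10-cube) = (10 choose 8) · 2^2 = 180.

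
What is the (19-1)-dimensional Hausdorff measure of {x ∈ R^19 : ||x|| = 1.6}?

The surface area of an n-ball is 2π^(n/2) r^(n-1) / Γ(n/2). For n=19, r=1.6: 4183.12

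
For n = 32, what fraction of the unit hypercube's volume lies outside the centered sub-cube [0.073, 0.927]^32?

The inner cube has side 1-2·0.073 = 0.854 and volume (0.854)^32 ≈ 0.006407, so the shell holds 0.993593 of the volume.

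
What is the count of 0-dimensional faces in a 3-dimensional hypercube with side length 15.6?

f_0(3-cube) = (3 choose 0) · 2^3 = 8.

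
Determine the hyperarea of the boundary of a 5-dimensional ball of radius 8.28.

The surface area of an n-ball is 2π^(n/2) r^(n-1) / Γ(n/2). For n=5, r=8.28: 123706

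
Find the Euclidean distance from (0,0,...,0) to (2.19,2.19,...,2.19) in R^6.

The space diagonal of an n-cube of side s is s√n. Here 2.19·√6 ≈ 5.36438.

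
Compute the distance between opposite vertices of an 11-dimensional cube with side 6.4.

The space diagonal of an n-cube of side s is s√n. Here 6.4·√11 ≈ 21.2264.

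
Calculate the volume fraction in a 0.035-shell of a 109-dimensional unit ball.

1 - (1-0.035)^109 ≈ 0.979418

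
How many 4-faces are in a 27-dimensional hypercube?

Choose 4 of 27 axes to span the face (C(27,4) = 17550 ways), then fix each of the remaining 23 coordinates at one of its two extreme values (2^23 = 8388608 ways): 17550·8388608 = 147220070400.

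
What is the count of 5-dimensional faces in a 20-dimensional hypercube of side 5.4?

Number of 5-faces = C(20,5) · 2^(20-5) = 15504 · 32768 = 508035072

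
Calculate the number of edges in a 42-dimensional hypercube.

Each of the 2^42 = 4398046511104 vertices has degree 42; total edges = 42·2^42/2 = 92358976733184.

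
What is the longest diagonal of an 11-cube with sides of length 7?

The space diagonal of an n-cube of side s is s√n. Here 7·√11 ≈ 23.2164.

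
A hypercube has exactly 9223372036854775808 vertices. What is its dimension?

2^n = 9223372036854775808 ⇒ n = log_2(9223372036854775808) = 63.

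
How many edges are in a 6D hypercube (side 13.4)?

f_1(6-cube) = (6 choose 1) · 2^5 = 192.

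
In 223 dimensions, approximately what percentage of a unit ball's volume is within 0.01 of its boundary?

1 - (1-0.01)^223 ≈ 0.893672 ≈ 89.37%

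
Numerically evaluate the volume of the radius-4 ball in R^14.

V = 16777216·π^7/315 ≈ 1.60864e+08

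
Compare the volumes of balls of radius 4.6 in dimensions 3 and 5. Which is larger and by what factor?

V_3(4.6) ≈ 407.72, V_5(4.6) ≈ 10841.5. The 5-ball is larger by a factor of 26.59.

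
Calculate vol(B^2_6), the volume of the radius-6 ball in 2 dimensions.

Volume = π^{2/2}·(6)^2/Γ(2) = 36·π ≈ 113.097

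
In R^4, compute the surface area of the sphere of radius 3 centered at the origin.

S = n·V_n(r)/r = 4·V_4(3)/3 (volume-to-surface relation), giving 54·π^2 ≈ 532.959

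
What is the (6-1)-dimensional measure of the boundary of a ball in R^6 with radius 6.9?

|∂B_6(6.9)| ≈ 484948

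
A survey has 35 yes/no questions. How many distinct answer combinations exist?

The 35-cube has 2^35 = 34359738368 vertices.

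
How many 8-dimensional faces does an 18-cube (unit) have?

f_8(18-cube) = (18 choose 8) · 2^10 = 44808192.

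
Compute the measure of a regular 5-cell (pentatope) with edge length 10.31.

V = (10.31^4 / 4!) · √((4+1) / 2^4) ≈ 263.177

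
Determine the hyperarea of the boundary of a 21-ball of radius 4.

S_21(4) = 2·π^(21/2)·(4)^20 / Γ(21/2) = 2251799813685248·π^10/654729075 ≈ 3.22082e+11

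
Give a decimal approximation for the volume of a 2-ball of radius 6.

V = 36·π ≈ 113.097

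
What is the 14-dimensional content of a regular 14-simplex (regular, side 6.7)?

V_14 = √(15) · 6.7^14 / (14! · 2^(14/2)) ≈ 0.12749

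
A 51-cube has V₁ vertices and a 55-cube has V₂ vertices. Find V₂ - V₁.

V₁ = 2^51 = 2251799813685248. V₂ = 2^55 = 36028797018963968. V₂ - V₁ = 33776997205278720.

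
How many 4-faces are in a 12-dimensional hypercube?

f_4(12-cube) = (12 choose 4) · 2^8 = 126720.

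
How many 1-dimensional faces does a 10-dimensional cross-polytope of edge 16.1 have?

Number of 1-faces = 2^(1+1) · C(10,1+1) = 4 · 45 = 180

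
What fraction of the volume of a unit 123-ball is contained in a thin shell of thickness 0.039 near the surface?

1 - (1-0.039)^123 ≈ 0.992501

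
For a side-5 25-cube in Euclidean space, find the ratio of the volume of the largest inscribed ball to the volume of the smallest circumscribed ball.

The radii are 5/2 and 5√25/2, so the volume ratio is (1/√25)^25 = 25^{-25/2} ≈ 3.35544e-18.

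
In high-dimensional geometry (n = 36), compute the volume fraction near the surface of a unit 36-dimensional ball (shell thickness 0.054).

1 - (1-0.054)^36 ≈ 0.864456 ≈ 86.45%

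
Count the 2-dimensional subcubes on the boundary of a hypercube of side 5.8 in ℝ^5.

Number of 2-faces = C(5,2) · 2^(5-2) = 10 · 8 = 80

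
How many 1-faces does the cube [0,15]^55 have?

Each of the 2^55 = 36028797018963968 vertices has degree 55; total edges = 55·2^55/2 = 990791918021509120.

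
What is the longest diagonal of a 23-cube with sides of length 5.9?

The space diagonal of an n-cube of side s is s√n. Here 5.9·√23 ≈ 28.2954.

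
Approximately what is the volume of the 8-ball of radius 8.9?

The n-ball volume is π^(n/2)·r^n/Γ(n/2+1). With n=8, r=8.9: V ≈ 1.59775e+08.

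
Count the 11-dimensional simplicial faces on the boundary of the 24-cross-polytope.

An n-cross-polytope has 2^(k+1)·C(n,k+1) k-faces. Here 2^12·C(24,12) = 4096·2704156 = 11076222976.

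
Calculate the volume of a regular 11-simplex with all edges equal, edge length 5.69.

V_11 = √(12) · 5.69^11 / (11! · 2^(11/2)) ≈ 0.388155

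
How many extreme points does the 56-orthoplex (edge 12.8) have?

The vertices are ±e_1, ..., ±e_56, so there are 2·56 = 112.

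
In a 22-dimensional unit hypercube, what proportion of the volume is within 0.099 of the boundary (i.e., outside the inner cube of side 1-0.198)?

Shell fraction = 1 - (1-0.198)^22 ≈ 0.992205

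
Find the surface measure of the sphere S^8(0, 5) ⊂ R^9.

|∂B_9(5)| = 2500000·π^4/21 ≈ 1.15963e+07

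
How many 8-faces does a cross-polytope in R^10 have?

f_8(10-orthoplex) = 2^9 · (10 choose 9) = 5120.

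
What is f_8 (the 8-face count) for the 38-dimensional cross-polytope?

Number of 8-faces = 2^(8+1) · C(38,8+1) = 512 · 163011640 = 83461959680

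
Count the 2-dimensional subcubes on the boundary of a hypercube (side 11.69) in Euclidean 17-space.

Choose 2 of 17 axes to span the face (C(17,2) = 136 ways), then fix each of the remaining 15 coordinates at one of its two extreme values (2^15 = 32768 ways): 136·32768 = 4456448.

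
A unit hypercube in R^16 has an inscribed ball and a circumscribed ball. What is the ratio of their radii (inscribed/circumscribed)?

r_in = 1/2 (half the side); r_out = 1√16/2 (half the diagonal). Ratio = 1/√16 ≈ 0.25.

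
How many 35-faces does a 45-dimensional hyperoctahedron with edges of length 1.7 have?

Each 35-face is the convex hull of 36 vertices, one chosen as ±e_i from each of 36 distinct axes: 2^36·C(45,36) = 60896666939933327360.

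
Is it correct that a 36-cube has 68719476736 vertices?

True. The 36-cube has 2^36 = 68719476736 vertices.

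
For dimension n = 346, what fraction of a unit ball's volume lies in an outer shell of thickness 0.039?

1 - (1-0.039)^346 ≈ 0.9999989473 ≈ 99.999895%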